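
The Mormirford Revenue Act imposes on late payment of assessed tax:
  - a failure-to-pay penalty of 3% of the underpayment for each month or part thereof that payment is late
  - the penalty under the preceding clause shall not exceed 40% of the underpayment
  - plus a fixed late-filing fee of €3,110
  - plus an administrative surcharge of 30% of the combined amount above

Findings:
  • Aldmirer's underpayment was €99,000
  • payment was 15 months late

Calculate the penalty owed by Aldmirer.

Penalty: €55,523

Accrued rate: 3% × 15 = 45%, capped at 40% → 40%
Failure-to-pay penalty: 40% of €99,000 = €39,600
Penalty before surcharge: €39,600 + €3,110 = €42,710
Administrative surcharge: 30% of €42,710 = €12,813
Total penalty: €42,710 + €12,813 = €55,523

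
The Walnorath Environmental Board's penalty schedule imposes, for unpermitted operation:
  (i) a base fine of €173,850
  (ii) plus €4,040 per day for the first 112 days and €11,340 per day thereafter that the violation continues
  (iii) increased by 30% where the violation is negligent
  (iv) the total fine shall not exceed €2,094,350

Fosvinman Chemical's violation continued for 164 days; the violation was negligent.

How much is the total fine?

€1,580,813

First 112 days: 112 × €4,040 = €452,480
Remaining days: (164 − 112) × €11,340 = €589,680
Per-day component: €452,480 + €589,680 = €1,042,160
Base plus per-day: €173,850 + €1,042,160 = €1,216,010
Enhancement: 30% of €1,216,010 = €364,803
Enhanced fine: €1,216,010 + €364,803 = €1,580,813
Cap at €2,094,350: €1,580,813 is within the cap, no reduction.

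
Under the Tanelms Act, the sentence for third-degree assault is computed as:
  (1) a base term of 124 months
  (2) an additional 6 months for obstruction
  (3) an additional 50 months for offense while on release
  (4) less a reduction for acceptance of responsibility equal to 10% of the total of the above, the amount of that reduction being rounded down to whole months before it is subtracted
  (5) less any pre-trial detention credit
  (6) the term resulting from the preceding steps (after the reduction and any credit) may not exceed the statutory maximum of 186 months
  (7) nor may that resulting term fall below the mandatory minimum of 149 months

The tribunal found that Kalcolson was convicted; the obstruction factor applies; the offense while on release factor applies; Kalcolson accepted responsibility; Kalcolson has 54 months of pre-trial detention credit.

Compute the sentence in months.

Sentence: 149 months

Obstruction enhancement: +6 months
Offense while on release enhancement: +50 months
Adjusted term: 124 months + 6 months + 50 months = 180 months
Acceptance of responsibility reduction: 10% of 180 months = 18 months (rounded down)
After reduction: 180 − 18 = 162 months
Less pre-trial detention credit: 162 months − 54 months = 108 months
Cap at 186 months: 108 months is within the cap, no reduction.
Minimum 149 months: 108 months is below the minimum → 149 months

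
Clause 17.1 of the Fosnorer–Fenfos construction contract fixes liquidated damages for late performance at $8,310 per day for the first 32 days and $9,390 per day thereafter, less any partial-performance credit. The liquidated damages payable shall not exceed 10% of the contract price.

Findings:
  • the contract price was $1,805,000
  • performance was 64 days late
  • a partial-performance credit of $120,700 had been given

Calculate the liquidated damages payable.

First 32 days: 32 × $8,310 = $265,920
Remaining days: (64 − 32) × $9,390 = $300,480
Accrued per-day damages: $265,920 + $300,480 = $566,400
Less partial-performance credit: $566,400 − $120,700 = $445,700
Cap: 10% of $1,805,000 = $180,500
Cap at $180,500: $445,700 exceeds the cap → $180,500

$180,500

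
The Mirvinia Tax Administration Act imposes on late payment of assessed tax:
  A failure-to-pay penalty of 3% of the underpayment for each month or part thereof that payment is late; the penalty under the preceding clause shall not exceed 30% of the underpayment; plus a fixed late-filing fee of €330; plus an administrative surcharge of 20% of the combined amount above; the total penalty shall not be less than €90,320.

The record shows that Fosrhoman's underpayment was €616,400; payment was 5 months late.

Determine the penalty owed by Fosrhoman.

Penalty: €111,348

Accrued rate: 3% × 5 = 15%, capped at 30% → 15%
Failure-to-pay penalty: 15% of €616,400 = €92,460
Penalty before surcharge: €92,460 + €330 = €92,790
Administrative surcharge: 20% of €92,790 = €18,558
Total penalty: €92,790 + €18,558 = €111,348
Minimum €90,320: €111,348 meets the minimum, no increase.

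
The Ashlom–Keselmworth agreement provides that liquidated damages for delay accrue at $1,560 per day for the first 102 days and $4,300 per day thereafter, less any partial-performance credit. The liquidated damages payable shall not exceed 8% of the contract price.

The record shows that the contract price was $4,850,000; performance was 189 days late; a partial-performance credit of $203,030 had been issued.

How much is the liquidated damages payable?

$330,190

First 102 days: 102 × $1,560 = $159,120
Remaining days: (189 − 102) × $4,300 = $374,100
Accrued per-day damages: $159,120 + $374,100 = $533,220
Less partial-performance credit: $533,220 − $203,030 = $330,190
Cap: 8% of $4,850,000 = $388,000
Cap at $388,000: $330,190 is within the cap, no reduction.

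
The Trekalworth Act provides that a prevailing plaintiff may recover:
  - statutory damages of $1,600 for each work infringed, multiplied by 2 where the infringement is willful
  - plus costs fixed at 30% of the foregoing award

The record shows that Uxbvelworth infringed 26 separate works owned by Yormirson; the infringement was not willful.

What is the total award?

Statutory damages: 26 × $1,600 = $41,600
Infringement not willful: no ×2 enhancement.
Costs: 30% of $41,600 = $12,480
Award plus costs: $41,600 + $12,480 = $54,080

$54,080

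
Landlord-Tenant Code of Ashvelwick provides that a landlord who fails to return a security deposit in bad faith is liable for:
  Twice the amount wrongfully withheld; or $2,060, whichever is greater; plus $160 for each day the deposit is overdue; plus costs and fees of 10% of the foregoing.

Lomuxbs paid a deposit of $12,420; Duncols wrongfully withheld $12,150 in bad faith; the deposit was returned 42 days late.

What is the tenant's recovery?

$34,122

Doubled: 2 × $12,150 = $24,300
Minimum $2,060: $24,300 meets the minimum, no increase.
Late-return penalty: 42 × $160 = $6,720
Damages plus late penalty: $24,300 + $6,720 = $31,020
Costs and fees: 10% of $31,020 = $3,102
Total recovery: $31,020 + $3,102 = $34,122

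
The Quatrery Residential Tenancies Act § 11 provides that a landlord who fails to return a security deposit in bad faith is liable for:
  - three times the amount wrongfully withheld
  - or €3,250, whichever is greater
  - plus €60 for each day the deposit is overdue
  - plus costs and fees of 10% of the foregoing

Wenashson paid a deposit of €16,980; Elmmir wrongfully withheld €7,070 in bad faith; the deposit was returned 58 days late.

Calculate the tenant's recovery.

Trebled: 3 × €7,070 = €21,210
Minimum €3,250: €21,210 meets the minimum, no increase.
Late-return penalty: 58 × €60 = €3,480
Damages plus late penalty: €21,210 + €3,480 = €24,690
Costs and fees: 10% of €24,690 = €2,469
Total recovery: €24,690 + €2,469 = €27,159

€27,159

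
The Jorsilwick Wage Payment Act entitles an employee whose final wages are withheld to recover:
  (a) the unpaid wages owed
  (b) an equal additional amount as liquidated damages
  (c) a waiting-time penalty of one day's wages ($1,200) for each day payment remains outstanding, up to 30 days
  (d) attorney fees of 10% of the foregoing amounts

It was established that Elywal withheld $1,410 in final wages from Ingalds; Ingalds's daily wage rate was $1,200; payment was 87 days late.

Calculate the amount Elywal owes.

$42,702

Liquidated damages (equal amount): $1,410
Penalty days: min(87, 30) = 30
Waiting-time penalty: 30 × $1,200 = $36,000
Subtotal: $1,410 + $1,410 + $36,000 = $38,820
Attorney fees: 10% of $38,820 = $3,882
Total award: $38,820 + $3,882 = $42,702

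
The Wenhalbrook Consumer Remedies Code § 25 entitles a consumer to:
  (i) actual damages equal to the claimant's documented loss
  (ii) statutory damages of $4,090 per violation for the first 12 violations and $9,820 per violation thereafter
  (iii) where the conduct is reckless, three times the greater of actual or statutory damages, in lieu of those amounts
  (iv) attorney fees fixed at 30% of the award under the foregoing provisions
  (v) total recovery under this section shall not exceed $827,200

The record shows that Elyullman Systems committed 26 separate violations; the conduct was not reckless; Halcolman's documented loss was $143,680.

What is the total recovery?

Total recovery: $429,312

First 12 violations: 12 × $4,090 = $49,080
Remaining violations: (26 − 12) × $9,820 = $137,480
Statutory damages: $49,080 + $137,480 = $186,560
Conduct not reckless: the in-lieu enhancement does not apply.
Actual plus statutory damages: $143,680 + $186,560 = $330,240
Attorney fees: 30% of $330,240 = $99,072
Total before cap: $330,240 + $99,072 = $429,312
Cap at $827,200: $429,312 is within the cap, no reduction.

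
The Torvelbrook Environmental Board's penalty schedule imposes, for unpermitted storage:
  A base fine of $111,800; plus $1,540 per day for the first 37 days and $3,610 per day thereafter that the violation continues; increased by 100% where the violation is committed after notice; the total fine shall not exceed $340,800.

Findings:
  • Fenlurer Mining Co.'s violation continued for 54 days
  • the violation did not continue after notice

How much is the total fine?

First 37 days: 37 × $1,540 = $56,980
Remaining days: (54 − 37) × $3,610 = $61,370
Per-day component: $56,980 + $61,370 = $118,350
Base plus per-day: $111,800 + $118,350 = $230,150
The violation did not continue after notice: no 100% increase.
Cap at $340,800: $230,150 is within the cap, no reduction.

$230,150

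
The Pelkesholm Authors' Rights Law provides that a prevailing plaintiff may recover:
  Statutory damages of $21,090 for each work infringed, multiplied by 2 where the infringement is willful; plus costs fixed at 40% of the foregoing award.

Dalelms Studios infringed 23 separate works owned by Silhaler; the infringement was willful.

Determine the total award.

Statutory damages: 23 × $21,090 = $485,070
Doubled: 2 × $485,070 = $970,140
Costs: 40% of $970,140 = $388,056
Award plus costs: $970,140 + $388,056 = $1,358,196

$1,358,196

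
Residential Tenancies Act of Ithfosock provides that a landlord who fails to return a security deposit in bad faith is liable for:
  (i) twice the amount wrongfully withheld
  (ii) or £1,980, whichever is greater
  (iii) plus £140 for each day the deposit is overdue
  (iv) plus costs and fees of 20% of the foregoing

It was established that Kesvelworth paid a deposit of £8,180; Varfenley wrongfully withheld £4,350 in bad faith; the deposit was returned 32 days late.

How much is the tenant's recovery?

Doubled: 2 × £4,350 = £8,700
Minimum £1,980: £8,700 meets the minimum, no increase.
Late-return penalty: 32 × £140 = £4,480
Damages plus late penalty: £8,700 + £4,480 = £13,180
Costs and fees: 20% of £13,180 = £2,636
Total recovery: £13,180 + £2,636 = £15,816

£15,816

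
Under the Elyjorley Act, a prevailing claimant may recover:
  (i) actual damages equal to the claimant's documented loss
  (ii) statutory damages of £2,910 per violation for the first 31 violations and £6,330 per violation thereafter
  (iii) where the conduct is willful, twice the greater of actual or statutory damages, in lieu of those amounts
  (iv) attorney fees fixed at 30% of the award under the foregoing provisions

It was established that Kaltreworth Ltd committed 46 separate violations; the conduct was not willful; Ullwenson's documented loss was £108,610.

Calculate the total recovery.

£381,901

First 31 violations: 31 × £2,910 = £90,210
Remaining violations: (46 − 31) × £6,330 = £94,950
Statutory damages: £90,210 + £94,950 = £185,160
Conduct not willful: the in-lieu enhancement does not apply.
Actual plus statutory damages: £108,610 + £185,160 = £293,770
Attorney fees: 30% of £293,770 = £88,131
Total recovery: £293,770 + £88,131 = £381,901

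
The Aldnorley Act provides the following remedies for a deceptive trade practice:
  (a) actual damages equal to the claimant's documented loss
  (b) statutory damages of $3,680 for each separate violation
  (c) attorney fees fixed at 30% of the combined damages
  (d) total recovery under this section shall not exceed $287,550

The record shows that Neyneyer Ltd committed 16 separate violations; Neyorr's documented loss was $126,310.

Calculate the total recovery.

Statutory damages: 16 × $3,680 = $58,880
Combined damages: $126,310 + $58,880 = $185,190
Attorney fees: 30% of $185,190 = $55,557
Total before cap: $185,190 + $55,557 = $240,747
Cap at $287,550: $240,747 is within the cap, no reduction.

Total recovery: $240,747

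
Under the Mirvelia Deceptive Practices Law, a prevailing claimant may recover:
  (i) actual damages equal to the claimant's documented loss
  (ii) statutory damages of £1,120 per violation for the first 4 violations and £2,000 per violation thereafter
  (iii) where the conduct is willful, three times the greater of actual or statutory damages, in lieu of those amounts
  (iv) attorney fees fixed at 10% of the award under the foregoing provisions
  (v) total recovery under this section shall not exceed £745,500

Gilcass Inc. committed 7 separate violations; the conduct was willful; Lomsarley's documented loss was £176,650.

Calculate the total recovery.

£582,945

First 4 violations: 4 × £1,120 = £4,480
Remaining violations: (7 − 4) × £2,000 = £6,000
Statutory damages: £4,480 + £6,000 = £10,480
Greater of actual damages (£176,650) or statutory damages (£10,480): £176,650
Trebled: 3 × £176,650 = £529,950
Attorney fees: 10% of £529,950 = £52,995
Total before cap: £529,950 + £52,995 = £582,945
Cap at £745,500: £582,945 is within the cap, no reduction.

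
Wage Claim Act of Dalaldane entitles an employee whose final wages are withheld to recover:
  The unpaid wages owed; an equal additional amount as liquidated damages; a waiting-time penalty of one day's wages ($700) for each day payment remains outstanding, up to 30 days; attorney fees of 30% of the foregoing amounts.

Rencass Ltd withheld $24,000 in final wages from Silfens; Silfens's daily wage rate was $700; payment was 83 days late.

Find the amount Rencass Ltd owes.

$89,700

Liquidated damages (equal amount): $24,000
Penalty days: min(83, 30) = 30
Waiting-time penalty: 30 × $700 = $21,000
Subtotal: $24,000 + $24,000 + $21,000 = $69,000
Attorney fees: 30% of $69,000 = $20,700
Total award: $69,000 + $20,700 = $89,700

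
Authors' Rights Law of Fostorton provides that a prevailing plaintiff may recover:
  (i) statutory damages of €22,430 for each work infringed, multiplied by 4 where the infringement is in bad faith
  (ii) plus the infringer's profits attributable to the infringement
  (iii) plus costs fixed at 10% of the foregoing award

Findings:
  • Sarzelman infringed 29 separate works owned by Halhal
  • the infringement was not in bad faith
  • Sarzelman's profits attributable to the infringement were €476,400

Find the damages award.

Statutory damages: 29 × €22,430 = €650,470
Infringement not in bad faith: no ×4 enhancement.
Combined award: €650,470 + €476,400 = €1,126,870
Costs: 10% of €1,126,870 = €112,687
Award plus costs: €1,126,870 + €112,687 = €1,239,557

€1,239,557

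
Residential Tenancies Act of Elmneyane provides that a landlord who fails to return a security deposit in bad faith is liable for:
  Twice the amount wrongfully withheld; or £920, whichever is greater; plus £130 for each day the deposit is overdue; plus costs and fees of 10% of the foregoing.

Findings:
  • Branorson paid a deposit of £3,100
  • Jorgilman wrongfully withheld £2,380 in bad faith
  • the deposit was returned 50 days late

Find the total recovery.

£12,386

Doubled: 2 × £2,380 = £4,760
Minimum £920: £4,760 meets the minimum, no increase.
Late-return penalty: 50 × £130 = £6,500
Damages plus late penalty: £4,760 + £6,500 = £11,260
Costs and fees: 10% of £11,260 = £1,126
Total recovery: £11,260 + £1,126 = £12,386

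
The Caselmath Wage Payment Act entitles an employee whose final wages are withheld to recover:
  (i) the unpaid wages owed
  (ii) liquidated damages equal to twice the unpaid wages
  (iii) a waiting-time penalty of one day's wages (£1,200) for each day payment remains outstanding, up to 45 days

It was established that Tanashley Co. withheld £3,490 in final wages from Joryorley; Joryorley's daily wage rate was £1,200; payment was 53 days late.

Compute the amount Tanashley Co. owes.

Doubled: 2 × £3,490 = £6,980
Penalty days: min(53, 45) = 45
Waiting-time penalty: 45 × £1,200 = £54,000
Total award: £3,490 + £6,980 + £54,000 = £64,470

£64,470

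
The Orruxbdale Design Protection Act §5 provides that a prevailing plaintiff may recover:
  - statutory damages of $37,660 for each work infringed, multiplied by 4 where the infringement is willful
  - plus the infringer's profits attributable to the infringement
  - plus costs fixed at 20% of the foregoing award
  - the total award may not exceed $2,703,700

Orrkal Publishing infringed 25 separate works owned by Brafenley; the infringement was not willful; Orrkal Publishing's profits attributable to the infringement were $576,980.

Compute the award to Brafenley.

$1,822,176

Statutory damages: 25 × $37,660 = $941,500
Infringement not willful: no ×4 enhancement.
Combined award: $941,500 + $576,980 = $1,518,480
Costs: 20% of $1,518,480 = $303,696
Award plus costs: $1,518,480 + $303,696 = $1,822,176
Cap at $2,703,700: $1,822,176 is within the cap, no reduction.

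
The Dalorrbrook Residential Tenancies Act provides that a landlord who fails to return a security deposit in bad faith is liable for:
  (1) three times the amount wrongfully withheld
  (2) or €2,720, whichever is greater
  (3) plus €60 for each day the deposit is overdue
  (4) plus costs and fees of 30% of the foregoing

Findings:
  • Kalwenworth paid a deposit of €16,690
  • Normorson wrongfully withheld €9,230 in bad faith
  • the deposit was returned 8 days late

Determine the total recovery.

€36,621

Trebled: 3 × €9,230 = €27,690
Minimum €2,720: €27,690 meets the minimum, no increase.
Late-return penalty: 8 × €60 = €480
Damages plus late penalty: €27,690 + €480 = €28,170
Costs and fees: 30% of €28,170 = €8,451
Total recovery: €28,170 + €8,451 = €36,621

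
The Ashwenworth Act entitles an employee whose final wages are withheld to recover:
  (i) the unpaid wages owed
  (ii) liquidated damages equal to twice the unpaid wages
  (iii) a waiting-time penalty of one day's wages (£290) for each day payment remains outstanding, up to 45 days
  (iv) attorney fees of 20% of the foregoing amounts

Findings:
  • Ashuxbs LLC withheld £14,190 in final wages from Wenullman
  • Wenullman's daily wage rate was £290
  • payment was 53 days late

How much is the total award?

£66,744

Doubled: 2 × £14,190 = £28,380
Penalty days: min(53, 45) = 45
Waiting-time penalty: 45 × £290 = £13,050
Subtotal: £14,190 + £28,380 + £13,050 = £55,620
Attorney fees: 20% of £55,620 = £11,124
Total award: £55,620 + £11,124 = £66,744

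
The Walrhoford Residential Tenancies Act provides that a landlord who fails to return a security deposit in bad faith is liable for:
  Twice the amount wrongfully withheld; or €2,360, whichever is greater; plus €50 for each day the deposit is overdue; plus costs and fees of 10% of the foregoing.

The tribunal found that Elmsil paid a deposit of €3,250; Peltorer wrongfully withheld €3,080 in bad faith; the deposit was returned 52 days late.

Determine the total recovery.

Doubled: 2 × €3,080 = €6,160
Minimum €2,360: €6,160 meets the minimum, no increase.
Late-return penalty: 52 × €50 = €2,600
Damages plus late penalty: €6,160 + €2,600 = €8,760
Costs and fees: 10% of €8,760 = €876
Total recovery: €8,760 + €876 = €9,636

Recovery: €9,636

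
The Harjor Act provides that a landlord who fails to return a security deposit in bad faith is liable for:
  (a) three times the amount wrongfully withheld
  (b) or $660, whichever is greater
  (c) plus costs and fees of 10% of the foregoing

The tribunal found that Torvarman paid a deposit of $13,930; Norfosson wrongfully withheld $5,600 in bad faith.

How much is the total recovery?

$18,480

Trebled: 3 × $5,600 = $16,800
Minimum $660: $16,800 meets the minimum, no increase.
Costs and fees: 10% of $16,800 = $1,680
Total recovery: $16,800 + $1,680 = $18,480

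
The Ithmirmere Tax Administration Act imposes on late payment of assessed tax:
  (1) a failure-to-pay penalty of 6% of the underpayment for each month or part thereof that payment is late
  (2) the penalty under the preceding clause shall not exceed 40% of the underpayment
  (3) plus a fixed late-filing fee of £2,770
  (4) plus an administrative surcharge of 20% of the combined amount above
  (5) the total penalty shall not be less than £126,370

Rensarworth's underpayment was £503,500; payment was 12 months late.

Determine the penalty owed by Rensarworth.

Accrued rate: 6% × 12 = 72%, capped at 40% → 40%
Failure-to-pay penalty: 40% of £503,500 = £201,400
Penalty before surcharge: £201,400 + £2,770 = £204,170
Administrative surcharge: 20% of £204,170 = £40,834
Total penalty: £204,170 + £40,834 = £245,004
Minimum £126,370: £245,004 meets the minimum, no increase.

Penalty: £245,004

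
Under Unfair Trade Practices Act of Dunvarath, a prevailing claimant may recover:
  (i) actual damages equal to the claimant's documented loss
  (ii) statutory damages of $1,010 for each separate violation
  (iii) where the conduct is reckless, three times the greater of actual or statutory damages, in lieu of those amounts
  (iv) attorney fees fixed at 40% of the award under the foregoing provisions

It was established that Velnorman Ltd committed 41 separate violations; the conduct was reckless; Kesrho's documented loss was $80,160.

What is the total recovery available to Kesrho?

Total recovery: $336,672

Statutory damages: 41 × $1,010 = $41,410
Greater of actual damages ($80,160) or statutory damages ($41,410): $80,160
Trebled: 3 × $80,160 = $240,480
Attorney fees: 40% of $240,480 = $96,192
Total recovery: $240,480 + $96,192 = $336,672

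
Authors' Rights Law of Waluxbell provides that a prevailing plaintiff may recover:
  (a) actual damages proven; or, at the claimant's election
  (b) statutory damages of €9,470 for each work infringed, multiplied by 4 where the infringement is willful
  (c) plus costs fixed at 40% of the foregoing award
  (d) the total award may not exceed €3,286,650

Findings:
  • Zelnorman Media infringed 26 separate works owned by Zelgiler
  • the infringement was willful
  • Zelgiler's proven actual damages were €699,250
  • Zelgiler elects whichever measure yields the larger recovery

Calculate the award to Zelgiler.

Award: €1,378,832

Statutory damages: 26 × €9,470 = €246,220
Multiplied by 4: 4 × €246,220 = €984,880
Greater of actual damages (€699,250) or enhanced statutory damages (€984,880): €984,880
Costs: 40% of €984,880 = €393,952
Award plus costs: €984,880 + €393,952 = €1,378,832
Cap at €3,286,650: €1,378,832 is within the cap, no reduction.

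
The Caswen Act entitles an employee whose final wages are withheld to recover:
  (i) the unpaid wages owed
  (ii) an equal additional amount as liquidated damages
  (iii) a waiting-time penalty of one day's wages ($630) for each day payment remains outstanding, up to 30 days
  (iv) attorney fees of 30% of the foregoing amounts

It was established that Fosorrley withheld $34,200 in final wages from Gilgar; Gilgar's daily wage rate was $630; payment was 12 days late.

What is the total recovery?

Liquidated damages (equal amount): $34,200
Penalty days: min(12, 30) = 12
Waiting-time penalty: 12 × $630 = $7,560
Subtotal: $34,200 + $34,200 + $7,560 = $75,960
Attorney fees: 30% of $75,960 = $22,788
Total award: $75,960 + $22,788 = $98,748

$98,748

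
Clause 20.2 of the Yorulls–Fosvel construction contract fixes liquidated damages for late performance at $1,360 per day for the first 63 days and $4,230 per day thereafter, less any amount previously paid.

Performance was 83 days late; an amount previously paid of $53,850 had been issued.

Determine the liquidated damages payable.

$116,430

First 63 days: 63 × $1,360 = $85,680
Remaining days: (83 − 63) × $4,230 = $84,600
Accrued per-day damages: $85,680 + $84,600 = $170,280
Less amount previously paid: $170,280 − $53,850 = $116,430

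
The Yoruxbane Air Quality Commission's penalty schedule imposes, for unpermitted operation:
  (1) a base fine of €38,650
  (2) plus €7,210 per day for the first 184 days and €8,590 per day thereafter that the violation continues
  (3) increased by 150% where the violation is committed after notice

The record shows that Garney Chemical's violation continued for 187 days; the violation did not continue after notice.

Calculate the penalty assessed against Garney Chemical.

First 184 days: 184 × €7,210 = €1,326,640
Remaining days: (187 − 184) × €8,590 = €25,770
Per-day component: €1,326,640 + €25,770 = €1,352,410
Base plus per-day: €38,650 + €1,352,410 = €1,391,060
The violation did not continue after notice: no 150% increase.

Civil penalty: €1,391,060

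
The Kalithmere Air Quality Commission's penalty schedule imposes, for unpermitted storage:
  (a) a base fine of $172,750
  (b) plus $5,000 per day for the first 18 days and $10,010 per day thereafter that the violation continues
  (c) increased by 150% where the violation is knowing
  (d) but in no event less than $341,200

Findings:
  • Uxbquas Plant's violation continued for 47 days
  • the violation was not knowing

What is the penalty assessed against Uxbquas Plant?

First 18 days: 18 × $5,000 = $90,000
Remaining days: (47 − 18) × $10,010 = $290,290
Per-day component: $90,000 + $290,290 = $380,290
Base plus per-day: $172,750 + $380,290 = $553,040
The violation was not knowing: no 150% increase.
Minimum $341,200: $553,040 meets the minimum, no increase.

$553,040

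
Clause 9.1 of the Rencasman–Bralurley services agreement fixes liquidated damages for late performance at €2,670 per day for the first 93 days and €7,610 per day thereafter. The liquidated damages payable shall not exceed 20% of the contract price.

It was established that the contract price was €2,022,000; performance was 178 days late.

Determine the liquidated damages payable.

First 93 days: 93 × €2,670 = €248,310
Remaining days: (178 − 93) × €7,610 = €646,850
Accrued per-day damages: €248,310 + €646,850 = €895,160
Cap: 20% of €2,022,000 = €404,400
Cap at €404,400: €895,160 exceeds the cap → €404,400

€404,400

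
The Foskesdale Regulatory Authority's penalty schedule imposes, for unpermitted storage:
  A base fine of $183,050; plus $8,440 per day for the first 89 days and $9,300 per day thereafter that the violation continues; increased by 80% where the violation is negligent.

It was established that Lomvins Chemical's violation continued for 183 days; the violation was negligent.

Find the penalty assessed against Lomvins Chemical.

$3,255,138

First 89 days: 89 × $8,440 = $751,160
Remaining days: (183 − 89) × $9,300 = $874,200
Per-day component: $751,160 + $874,200 = $1,625,360
Base plus per-day: $183,050 + $1,625,360 = $1,808,410
Enhancement: 80% of $1,808,410 = $1,446,728
Enhanced fine: $1,808,410 + $1,446,728 = $3,255,138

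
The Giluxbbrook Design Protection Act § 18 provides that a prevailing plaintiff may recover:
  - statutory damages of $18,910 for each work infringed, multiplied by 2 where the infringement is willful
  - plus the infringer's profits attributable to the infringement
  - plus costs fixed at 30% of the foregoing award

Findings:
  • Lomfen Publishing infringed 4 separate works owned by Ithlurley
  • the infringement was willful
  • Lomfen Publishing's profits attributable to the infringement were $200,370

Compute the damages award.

Statutory damages: 4 × $18,910 = $75,640
Doubled: 2 × $75,640 = $151,280
Combined award: $151,280 + $200,370 = $351,650
Costs: 30% of $351,650 = $105,495
Award plus costs: $351,650 + $105,495 = $457,145

Award: $457,145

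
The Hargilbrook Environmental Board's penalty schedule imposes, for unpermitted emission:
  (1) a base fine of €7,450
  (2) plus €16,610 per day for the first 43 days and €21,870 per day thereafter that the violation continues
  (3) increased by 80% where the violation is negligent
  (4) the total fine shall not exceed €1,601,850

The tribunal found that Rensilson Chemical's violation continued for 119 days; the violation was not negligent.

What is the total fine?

First 43 days: 43 × €16,610 = €714,230
Remaining days: (119 − 43) × €21,870 = €1,662,120
Per-day component: €714,230 + €1,662,120 = €2,376,350
Base plus per-day: €7,450 + €2,376,350 = €2,383,800
The violation was not negligent: no 80% increase.
Cap at €1,601,850: €2,383,800 exceeds the cap → €1,601,850

Civil penalty: €1,601,850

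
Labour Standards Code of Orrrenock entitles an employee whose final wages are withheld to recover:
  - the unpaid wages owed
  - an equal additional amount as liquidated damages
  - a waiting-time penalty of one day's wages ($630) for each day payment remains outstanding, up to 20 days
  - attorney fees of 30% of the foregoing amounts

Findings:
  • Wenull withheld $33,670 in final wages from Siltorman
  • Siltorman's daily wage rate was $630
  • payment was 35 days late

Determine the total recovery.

$103,922

Liquidated damages (equal amount): $33,670
Penalty days: min(35, 20) = 20
Waiting-time penalty: 20 × $630 = $12,600
Subtotal: $33,670 + $33,670 + $12,600 = $79,940
Attorney fees: 30% of $79,940 = $23,982
Total award: $79,940 + $23,982 = $103,922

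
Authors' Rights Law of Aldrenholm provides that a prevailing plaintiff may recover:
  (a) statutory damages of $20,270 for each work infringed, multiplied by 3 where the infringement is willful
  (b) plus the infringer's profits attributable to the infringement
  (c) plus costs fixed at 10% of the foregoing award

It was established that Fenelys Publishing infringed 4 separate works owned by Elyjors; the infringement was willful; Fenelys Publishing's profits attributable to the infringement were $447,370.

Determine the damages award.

$759,671

Statutory damages: 4 × $20,270 = $81,080
Trebled: 3 × $81,080 = $243,240
Combined award: $243,240 + $447,370 = $690,610
Costs: 10% of $690,610 = $69,061
Award plus costs: $690,610 + $69,061 = $759,671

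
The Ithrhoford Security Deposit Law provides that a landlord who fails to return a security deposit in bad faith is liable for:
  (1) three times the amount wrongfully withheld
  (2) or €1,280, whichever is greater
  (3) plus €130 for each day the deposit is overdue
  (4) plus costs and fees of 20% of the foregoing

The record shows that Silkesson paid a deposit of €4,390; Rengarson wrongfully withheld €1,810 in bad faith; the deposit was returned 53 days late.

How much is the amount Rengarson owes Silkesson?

€14,784

Trebled: 3 × €1,810 = €5,430
Minimum €1,280: €5,430 meets the minimum, no increase.
Late-return penalty: 53 × €130 = €6,890
Damages plus late penalty: €5,430 + €6,890 = €12,320
Costs and fees: 20% of €12,320 = €2,464
Total recovery: €12,320 + €2,464 = €14,784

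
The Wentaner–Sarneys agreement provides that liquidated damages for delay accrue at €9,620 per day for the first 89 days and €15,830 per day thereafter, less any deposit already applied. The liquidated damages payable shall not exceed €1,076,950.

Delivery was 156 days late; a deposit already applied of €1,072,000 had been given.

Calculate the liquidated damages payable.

First 89 days: 89 × €9,620 = €856,180
Remaining days: (156 − 89) × €15,830 = €1,060,610
Accrued per-day damages: €856,180 + €1,060,610 = €1,916,790
Less deposit already applied: €1,916,790 − €1,072,000 = €844,790
Cap at €1,076,950: €844,790 is within the cap, no reduction.

€844,790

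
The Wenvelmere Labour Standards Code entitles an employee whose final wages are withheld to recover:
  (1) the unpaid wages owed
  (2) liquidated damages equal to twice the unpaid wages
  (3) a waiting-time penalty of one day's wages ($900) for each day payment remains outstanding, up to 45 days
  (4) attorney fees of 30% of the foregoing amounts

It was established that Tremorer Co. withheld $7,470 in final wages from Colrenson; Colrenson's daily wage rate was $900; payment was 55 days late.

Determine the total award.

Doubled: 2 × $7,470 = $14,940
Penalty days: min(55, 45) = 45
Waiting-time penalty: 45 × $900 = $40,500
Subtotal: $7,470 + $14,940 + $40,500 = $62,910
Attorney fees: 30% of $62,910 = $18,873
Total award: $62,910 + $18,873 = $81,783

$81,783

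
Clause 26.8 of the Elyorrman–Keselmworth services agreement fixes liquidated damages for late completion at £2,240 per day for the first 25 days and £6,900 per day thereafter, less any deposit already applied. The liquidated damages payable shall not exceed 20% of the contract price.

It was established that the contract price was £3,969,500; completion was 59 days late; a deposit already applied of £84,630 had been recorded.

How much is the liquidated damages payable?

£205,970

First 25 days: 25 × £2,240 = £56,000
Remaining days: (59 − 25) × £6,900 = £234,600
Accrued per-day damages: £56,000 + £234,600 = £290,600
Less deposit already applied: £290,600 − £84,630 = £205,970
Cap: 20% of £3,969,500 = £793,900
Cap at £793,900: £205,970 is within the cap, no reduction.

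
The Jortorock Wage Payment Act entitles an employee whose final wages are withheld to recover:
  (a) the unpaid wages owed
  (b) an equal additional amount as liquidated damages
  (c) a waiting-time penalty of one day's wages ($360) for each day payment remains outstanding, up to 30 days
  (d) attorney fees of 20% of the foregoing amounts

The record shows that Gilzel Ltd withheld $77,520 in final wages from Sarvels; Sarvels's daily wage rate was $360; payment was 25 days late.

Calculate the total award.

$196,848

Liquidated damages (equal amount): $77,520
Penalty days: min(25, 30) = 25
Waiting-time penalty: 25 × $360 = $9,000
Subtotal: $77,520 + $77,520 + $9,000 = $164,040
Attorney fees: 20% of $164,040 = $32,808
Total award: $164,040 + $32,808 = $196,848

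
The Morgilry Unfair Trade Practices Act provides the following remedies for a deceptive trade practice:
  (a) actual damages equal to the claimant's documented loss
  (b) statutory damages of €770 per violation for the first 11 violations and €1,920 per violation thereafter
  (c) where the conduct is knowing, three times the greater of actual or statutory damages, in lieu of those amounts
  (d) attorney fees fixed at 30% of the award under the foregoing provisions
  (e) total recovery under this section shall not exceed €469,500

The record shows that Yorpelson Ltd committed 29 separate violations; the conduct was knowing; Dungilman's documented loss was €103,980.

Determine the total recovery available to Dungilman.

First 11 violations: 11 × €770 = €8,470
Remaining violations: (29 − 11) × €1,920 = €34,560
Statutory damages: €8,470 + €34,560 = €43,030
Greater of actual damages (€103,980) or statutory damages (€43,030): €103,980
Trebled: 3 × €103,980 = €311,940
Attorney fees: 30% of €311,940 = €93,582
Total before cap: €311,940 + €93,582 = €405,522
Cap at €469,500: €405,522 is within the cap, no reduction.

€405,522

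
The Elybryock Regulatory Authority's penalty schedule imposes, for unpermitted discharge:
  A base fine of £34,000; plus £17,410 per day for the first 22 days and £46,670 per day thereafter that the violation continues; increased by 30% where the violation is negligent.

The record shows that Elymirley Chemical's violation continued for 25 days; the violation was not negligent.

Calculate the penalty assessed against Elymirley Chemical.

£557,030

First 22 days: 22 × £17,410 = £383,020
Remaining days: (25 − 22) × £46,670 = £140,010
Per-day component: £383,020 + £140,010 = £523,030
Base plus per-day: £34,000 + £523,030 = £557,030
The violation was not negligent: no 30% increase.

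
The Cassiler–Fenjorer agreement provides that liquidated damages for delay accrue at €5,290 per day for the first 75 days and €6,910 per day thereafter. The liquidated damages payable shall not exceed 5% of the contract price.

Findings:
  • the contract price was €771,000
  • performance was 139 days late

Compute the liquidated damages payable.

€38,550

First 75 days: 75 × €5,290 = €396,750
Remaining days: (139 − 75) × €6,910 = €442,240
Accrued per-day damages: €396,750 + €442,240 = €838,990
Cap: 5% of €771,000 = €38,550
Cap at €38,550: €838,990 exceeds the cap → €38,550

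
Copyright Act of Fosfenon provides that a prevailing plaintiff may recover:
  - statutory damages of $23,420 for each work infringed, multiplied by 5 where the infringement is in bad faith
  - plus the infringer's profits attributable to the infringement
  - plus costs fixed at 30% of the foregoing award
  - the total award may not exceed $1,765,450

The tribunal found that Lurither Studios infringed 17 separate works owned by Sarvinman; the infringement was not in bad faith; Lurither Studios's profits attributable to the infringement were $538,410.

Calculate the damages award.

Statutory damages: 17 × $23,420 = $398,140
Infringement not in bad faith: no ×5 enhancement.
Combined award: $398,140 + $538,410 = $936,550
Costs: 30% of $936,550 = $280,965
Award plus costs: $936,550 + $280,965 = $1,217,515
Cap at $1,765,450: $1,217,515 is within the cap, no reduction.

$1,217,515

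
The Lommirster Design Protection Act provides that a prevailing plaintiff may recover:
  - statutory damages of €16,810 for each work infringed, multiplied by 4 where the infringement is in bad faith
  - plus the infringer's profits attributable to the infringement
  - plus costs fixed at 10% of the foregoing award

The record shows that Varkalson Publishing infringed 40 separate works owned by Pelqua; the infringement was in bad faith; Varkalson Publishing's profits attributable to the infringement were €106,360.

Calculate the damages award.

€3,075,556

Statutory damages: 40 × €16,810 = €672,400
Multiplied by 4: 4 × €672,400 = €2,689,600
Combined award: €2,689,600 + €106,360 = €2,795,960
Costs: 10% of €2,795,960 = €279,596
Award plus costs: €2,795,960 + €279,596 = €3,075,556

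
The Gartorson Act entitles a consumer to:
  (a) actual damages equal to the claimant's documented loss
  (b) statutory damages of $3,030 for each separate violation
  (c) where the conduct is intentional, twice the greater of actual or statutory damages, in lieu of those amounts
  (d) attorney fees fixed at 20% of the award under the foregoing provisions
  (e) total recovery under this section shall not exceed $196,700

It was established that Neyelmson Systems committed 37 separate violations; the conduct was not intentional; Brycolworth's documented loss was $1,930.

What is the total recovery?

Statutory damages: 37 × $3,030 = $112,110
Conduct not intentional: the in-lieu enhancement does not apply.
Actual plus statutory damages: $1,930 + $112,110 = $114,040
Attorney fees: 20% of $114,040 = $22,808
Total before cap: $114,040 + $22,808 = $136,848
Cap at $196,700: $136,848 is within the cap, no reduction.

$136,848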